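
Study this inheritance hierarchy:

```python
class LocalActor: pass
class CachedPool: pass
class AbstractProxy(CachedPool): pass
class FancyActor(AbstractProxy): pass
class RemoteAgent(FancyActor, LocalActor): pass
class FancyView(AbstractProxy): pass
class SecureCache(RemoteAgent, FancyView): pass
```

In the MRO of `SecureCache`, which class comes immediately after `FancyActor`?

L[SecureCache] = SecureCache + merge(L[RemoteAgent], L[FancyView], [RemoteAgent FancyView])
  take RemoteAgent:  [RemoteAgent FancyActor AbstractProxy CachedPool LocalActor object] + [FancyView AbstractProxy CachedPool object] + [RemoteAgent FancyView]
  take FancyActor:  [FancyActor AbstractProxy CachedPool LocalActor object] + [FancyView AbstractProxy CachedPool object] + [FancyView]
  take FancyView:  [AbstractProxy CachedPool LocalActor object] + [FancyView AbstractProxy CachedPool object] + [FancyView]
  take AbstractProxy:  [AbstractProxy CachedPool LocalActor object] + [AbstractProxy CachedPool object]
  take CachedPool:  [CachedPool LocalActor object] + [CachedPool object]
  take LocalActor:  [LocalActor object] + [object]
  take object:  [object] + [object]
MRO: SecureCache RemoteAgent FancyActor FancyView AbstractProxy CachedPool LocalActor object
FancyActor is at position 2; next is FancyView.

FancyView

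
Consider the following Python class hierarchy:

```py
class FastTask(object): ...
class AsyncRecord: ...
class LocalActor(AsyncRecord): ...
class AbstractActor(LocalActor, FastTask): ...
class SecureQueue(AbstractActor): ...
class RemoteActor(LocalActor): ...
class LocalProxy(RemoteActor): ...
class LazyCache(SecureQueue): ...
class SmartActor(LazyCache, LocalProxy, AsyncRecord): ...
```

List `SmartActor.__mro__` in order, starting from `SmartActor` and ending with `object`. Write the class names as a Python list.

[SmartActor, LazyCache, SecureQueue, AbstractActor, LocalProxy, RemoteActor, LocalActor, AsyncRecord, FastTask, object]

L[SmartActor] = SmartActor + merge(L[LazyCache], L[LocalProxy], L[AsyncRecord], [LazyCache LocalProxy AsyncRecord])
  take LazyCache:  [LazyCache SecureQueue AbstractActor LocalActor AsyncRecord FastTask object] + [LocalProxy RemoteActor LocalActor AsyncRecord object] + [AsyncRecord object] + [LazyCache LocalProxy AsyncRecord]
  take SecureQueue:  [SecureQueue AbstractActor LocalActor AsyncRecord FastTask object] + [LocalProxy RemoteActor LocalActor AsyncRecord object] + [AsyncRecord object] + [LocalProxy AsyncRecord]
  take AbstractActor:  [AbstractActor LocalActor AsyncRecord FastTask object] + [LocalProxy RemoteActor LocalActor AsyncRecord object] + [AsyncRecord object] + [LocalProxy AsyncRecord]
  take LocalProxy:  [LocalActor AsyncRecord FastTask object] + [LocalProxy RemoteActor LocalActor AsyncRecord object] + [AsyncRecord object] + [LocalProxy AsyncRecord]
  take RemoteActor:  [LocalActor AsyncRecord FastTask object] + [RemoteActor LocalActor AsyncRecord object] + [AsyncRecord object] + [AsyncRecord]
  take LocalActor:  [LocalActor AsyncRecord FastTask object] + [LocalActor AsyncRecord object] + [AsyncRecord object] + [AsyncRecord]
  take AsyncRecord:  [AsyncRecord FastTask object] + [AsyncRecord object] + [AsyncRecord object] + [AsyncRecord]
  take FastTask:  [FastTask object] + [object] + [object]
  take object:  [object] + [object] + [object]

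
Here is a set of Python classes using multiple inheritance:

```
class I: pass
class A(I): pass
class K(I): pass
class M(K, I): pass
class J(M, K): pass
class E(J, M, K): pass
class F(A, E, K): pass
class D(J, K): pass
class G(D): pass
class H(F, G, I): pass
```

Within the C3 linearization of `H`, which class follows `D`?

L[H] = H + merge(L[F], L[G], L[I], [F G I])
  take F:  [F A E J M K I object] + [G D J M K I object] + [I object] + [F G I]
  take A:  [A E J M K I object] + [G D J M K I object] + [I object] + [G I]
  take E:  [E J M K I object] + [G D J M K I object] + [I object] + [G I]
  take G:  [J M K I object] + [G D J M K I object] + [I object] + [G I]
  take D:  [J M K I object] + [D J M K I object] + [I object] + [I]
  take J:  [J M K I object] + [J M K I object] + [I object] + [I]
  take M:  [M K I object] + [M K I object] + [I object] + [I]
  take K:  [K I object] + [K I object] + [I object] + [I]
  take I:  [I object] + [I object] + [I object] + [I]
  take object:  [object] + [object] + [object]
MRO: H F A E G D J M K I object
D is at position 5; next is J.

J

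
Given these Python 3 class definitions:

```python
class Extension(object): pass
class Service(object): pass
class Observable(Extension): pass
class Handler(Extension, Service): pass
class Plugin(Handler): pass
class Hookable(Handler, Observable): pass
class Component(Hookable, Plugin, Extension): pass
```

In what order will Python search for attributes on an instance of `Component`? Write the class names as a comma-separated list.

L[Component] = Component + merge(L[Hookable], L[Plugin], L[Extension], [Hookable Plugin Extension])
  take Hookable:  [Hookable Handler Observable Extension Service object] + [Plugin Handler Extension Service object] + [Extension object] + [Hookable Plugin Extension]
  take Plugin:  [Handler Observable Extension Service object] + [Plugin Handler Extension Service object] + [Extension object] + [Plugin Extension]
  take Handler:  [Handler Observable Extension Service object] + [Handler Extension Service object] + [Extension object] + [Extension]
  take Observable:  [Observable Extension Service object] + [Extension Service object] + [Extension object] + [Extension]
  take Extension:  [Extension Service object] + [Extension Service object] + [Extension object] + [Extension]
  take Service:  [Service object] + [Service object] + [object]
  take object:  [object] + [object] + [object]

Component, Hookable, Plugin, Handler, Observable, Extension, Service, object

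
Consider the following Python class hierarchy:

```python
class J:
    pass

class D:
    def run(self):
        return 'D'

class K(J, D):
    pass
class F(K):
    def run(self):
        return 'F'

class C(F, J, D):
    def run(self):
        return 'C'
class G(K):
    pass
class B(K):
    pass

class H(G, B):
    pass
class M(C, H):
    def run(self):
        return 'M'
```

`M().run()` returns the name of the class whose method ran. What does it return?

M

L[M] = M + merge(L[C], L[H], [C H])
  take C:  [C F K J D object] + [H G B K J D object] + [C H]
  take F:  [F K J D object] + [H G B K J D object] + [H]
  take H:  [K J D object] + [H G B K J D object] + [H]
  take G:  [K J D object] + [G B K J D object]
  take B:  [K J D object] + [B K J D object]
  take K:  [K J D object] + [K J D object]
  take J:  [J D object] + [J D object]
  take D:  [D object] + [D object]
  take object:  [object] + [object]
MRO: M C F H G B K J D object
run is defined in: C, D, F, M. First along the MRO is M.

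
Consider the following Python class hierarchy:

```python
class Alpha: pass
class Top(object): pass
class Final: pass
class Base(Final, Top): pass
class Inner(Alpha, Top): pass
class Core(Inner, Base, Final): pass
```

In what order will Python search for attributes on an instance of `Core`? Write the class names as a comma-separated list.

L[Core] = Core + merge(L[Inner], L[Base], L[Final], [Inner Base Final])
  take Inner:  [Inner Alpha Top object] + [Base Final Top object] + [Final object] + [Inner Base Final]
  take Alpha:  [Alpha Top object] + [Base Final Top object] + [Final object] + [Base Final]
  take Base:  [Top object] + [Base Final Top object] + [Final object] + [Base Final]
  take Final:  [Top object] + [Final Top object] + [Final object] + [Final]
  take Top:  [Top object] + [Top object] + [object]
  take object:  [object] + [object] + [object]

Core, Inner, Alpha, Base, Final, Top, object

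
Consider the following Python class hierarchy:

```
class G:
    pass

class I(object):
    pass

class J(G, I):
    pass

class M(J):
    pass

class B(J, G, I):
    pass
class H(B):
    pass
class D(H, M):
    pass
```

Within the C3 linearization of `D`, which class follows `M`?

J

L[D] = D + merge(L[H], L[M], [H M])
  take H:  [H B J G I object] + [M J G I object] + [H M]
  take B:  [B J G I object] + [M J G I object] + [M]
  take M:  [J G I object] + [M J G I object] + [M]
  take J:  [J G I object] + [J G I object]
  take G:  [G I object] + [G I object]
  take I:  [I object] + [I object]
  take object:  [object] + [object]
MRO: D H B M J G I object
M is at position 3; next is J.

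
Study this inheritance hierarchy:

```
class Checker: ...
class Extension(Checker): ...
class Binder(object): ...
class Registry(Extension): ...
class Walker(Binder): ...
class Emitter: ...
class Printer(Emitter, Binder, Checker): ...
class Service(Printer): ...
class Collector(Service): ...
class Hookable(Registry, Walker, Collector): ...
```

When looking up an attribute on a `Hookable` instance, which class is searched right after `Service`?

Printer

L[Hookable] = Hookable + merge(L[Registry], L[Walker], L[Collector], [Registry Walker Collector])
  take Registry:  [Registry Extension Checker object] + [Walker Binder object] + [Collector Service Printer Emitter Binder Checker object] + [Registry Walker Collector]
  take Extension:  [Extension Checker object] + [Walker Binder object] + [Collector Service Printer Emitter Binder Checker object] + [Walker Collector]
  take Walker:  [Checker object] + [Walker Binder object] + [Collector Service Printer Emitter Binder Checker object] + [Walker Collector]
  take Collector:  [Checker object] + [Binder object] + [Collector Service Printer Emitter Binder Checker object] + [Collector]
  take Service:  [Checker object] + [Binder object] + [Service Printer Emitter Binder Checker object]
  take Printer:  [Checker object] + [Binder object] + [Printer Emitter Binder Checker object]
  take Emitter:  [Checker object] + [Binder object] + [Emitter Binder Checker object]
  take Binder:  [Checker object] + [Binder object] + [Binder Checker object]
  take Checker:  [Checker object] + [object] + [Checker object]
  take object:  [object] + [object] + [object]
MRO: Hookable Registry Extension Walker Collector Service Printer Emitter Binder Checker object
Service is at position 5; next is Printer.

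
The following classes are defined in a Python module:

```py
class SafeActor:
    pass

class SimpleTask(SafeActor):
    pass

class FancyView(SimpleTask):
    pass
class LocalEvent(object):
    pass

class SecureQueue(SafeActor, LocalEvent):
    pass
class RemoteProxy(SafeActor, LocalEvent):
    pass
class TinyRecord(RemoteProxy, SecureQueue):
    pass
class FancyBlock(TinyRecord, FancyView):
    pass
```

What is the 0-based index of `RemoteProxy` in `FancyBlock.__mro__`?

2

L[FancyBlock] = FancyBlock + merge(L[TinyRecord], L[FancyView], [TinyRecord FancyView])
  take TinyRecord:  [TinyRecord RemoteProxy SecureQueue SafeActor LocalEvent object] + [FancyView SimpleTask SafeActor object] + [TinyRecord FancyView]
  take RemoteProxy:  [RemoteProxy SecureQueue SafeActor LocalEvent object] + [FancyView SimpleTask SafeActor object] + [FancyView]
  take SecureQueue:  [SecureQueue SafeActor LocalEvent object] + [FancyView SimpleTask SafeActor object] + [FancyView]
  take FancyView:  [SafeActor LocalEvent object] + [FancyView SimpleTask SafeActor object] + [FancyView]
  take SimpleTask:  [SafeActor LocalEvent object] + [SimpleTask SafeActor object]
  take SafeActor:  [SafeActor LocalEvent object] + [SafeActor object]
  take LocalEvent:  [LocalEvent object] + [object]
  take object:  [object] + [object]
MRO: FancyBlock TinyRecord RemoteProxy SecureQueue FancyView SimpleTask SafeActor LocalEvent object
RemoteProxy sits at index 2.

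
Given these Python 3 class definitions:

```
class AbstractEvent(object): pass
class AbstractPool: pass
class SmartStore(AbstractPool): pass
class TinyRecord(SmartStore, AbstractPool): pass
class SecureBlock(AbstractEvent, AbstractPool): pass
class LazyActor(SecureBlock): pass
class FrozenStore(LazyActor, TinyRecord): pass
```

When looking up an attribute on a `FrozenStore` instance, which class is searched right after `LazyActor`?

L[FrozenStore] = FrozenStore + merge(L[LazyActor], L[TinyRecord], [LazyActor TinyRecord])
  take LazyActor:  [LazyActor SecureBlock AbstractEvent AbstractPool object] + [TinyRecord SmartStore AbstractPool object] + [LazyActor TinyRecord]
  take SecureBlock:  [SecureBlock AbstractEvent AbstractPool object] + [TinyRecord SmartStore AbstractPool object] + [TinyRecord]
  take AbstractEvent:  [AbstractEvent AbstractPool object] + [TinyRecord SmartStore AbstractPool object] + [TinyRecord]
  take TinyRecord:  [AbstractPool object] + [TinyRecord SmartStore AbstractPool object] + [TinyRecord]
  take SmartStore:  [AbstractPool object] + [SmartStore AbstractPool object]
  take AbstractPool:  [AbstractPool object] + [AbstractPool object]
  take object:  [object] + [object]
MRO: FrozenStore LazyActor SecureBlock AbstractEvent TinyRecord SmartStore AbstractPool object
LazyActor is at position 1; next is SecureBlock.

SecureBlock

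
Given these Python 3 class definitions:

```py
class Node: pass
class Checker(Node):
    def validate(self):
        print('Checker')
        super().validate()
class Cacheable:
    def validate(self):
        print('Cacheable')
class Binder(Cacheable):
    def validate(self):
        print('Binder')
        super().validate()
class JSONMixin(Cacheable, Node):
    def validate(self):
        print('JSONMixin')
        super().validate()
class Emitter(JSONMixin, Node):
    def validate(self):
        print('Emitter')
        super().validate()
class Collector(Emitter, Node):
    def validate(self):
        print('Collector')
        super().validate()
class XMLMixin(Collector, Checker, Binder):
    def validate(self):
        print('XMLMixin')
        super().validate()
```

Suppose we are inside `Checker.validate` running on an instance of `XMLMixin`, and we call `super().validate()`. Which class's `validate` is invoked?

L[XMLMixin] = XMLMixin + merge(L[Collector], L[Checker], L[Binder], [Collector Checker Binder])
  take Collector:  [Collector Emitter JSONMixin Cacheable Node object] + [Checker Node object] + [Binder Cacheable object] + [Collector Checker Binder]
  take Emitter:  [Emitter JSONMixin Cacheable Node object] + [Checker Node object] + [Binder Cacheable object] + [Checker Binder]
  take JSONMixin:  [JSONMixin Cacheable Node object] + [Checker Node object] + [Binder Cacheable object] + [Checker Binder]
  take Checker:  [Cacheable Node object] + [Checker Node object] + [Binder Cacheable object] + [Checker Binder]
  take Binder:  [Cacheable Node object] + [Node object] + [Binder Cacheable object] + [Binder]
  take Cacheable:  [Cacheable Node object] + [Node object] + [Cacheable object]
  take Node:  [Node object] + [Node object] + [object]
  take object:  [object] + [object] + [object]
MRO: XMLMixin Collector Emitter JSONMixin Checker Binder Cacheable Node object
super() in Checker.validate on a XMLMixin instance goes to the class after Checker in XMLMixin's MRO: Binder.

Binder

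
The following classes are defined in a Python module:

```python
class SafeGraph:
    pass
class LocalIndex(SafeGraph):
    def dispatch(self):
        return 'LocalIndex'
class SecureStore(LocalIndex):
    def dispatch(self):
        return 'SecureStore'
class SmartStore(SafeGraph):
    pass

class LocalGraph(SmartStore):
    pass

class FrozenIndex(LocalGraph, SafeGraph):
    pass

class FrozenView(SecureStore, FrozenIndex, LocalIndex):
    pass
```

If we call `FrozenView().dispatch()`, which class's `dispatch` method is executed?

SecureStore

L[FrozenView] = FrozenView + merge(L[SecureStore], L[FrozenIndex], L[LocalIndex], [SecureStore FrozenIndex LocalIndex])
  take SecureStore:  [SecureStore LocalIndex SafeGraph object] + [FrozenIndex LocalGraph SmartStore SafeGraph object] + [LocalIndex SafeGraph object] + [SecureStore FrozenIndex LocalIndex]
  take FrozenIndex:  [LocalIndex SafeGraph object] + [FrozenIndex LocalGraph SmartStore SafeGraph object] + [LocalIndex SafeGraph object] + [FrozenIndex LocalIndex]
  take LocalIndex:  [LocalIndex SafeGraph object] + [LocalGraph SmartStore SafeGraph object] + [LocalIndex SafeGraph object] + [LocalIndex]
  take LocalGraph:  [SafeGraph object] + [LocalGraph SmartStore SafeGraph object] + [SafeGraph object]
  take SmartStore:  [SafeGraph object] + [SmartStore SafeGraph object] + [SafeGraph object]
  take SafeGraph:  [SafeGraph object] + [SafeGraph object] + [SafeGraph object]
  take object:  [object] + [object] + [object]
MRO: FrozenView SecureStore FrozenIndex LocalIndex LocalGraph SmartStore SafeGraph object
dispatch is defined in: LocalIndex, SecureStore. First along the MRO is SecureStore.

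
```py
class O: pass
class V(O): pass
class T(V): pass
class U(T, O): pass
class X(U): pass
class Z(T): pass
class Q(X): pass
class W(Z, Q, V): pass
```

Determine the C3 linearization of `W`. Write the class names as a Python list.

[W, Z, Q, X, U, T, V, O, object]

L[W] = W + merge(L[Z], L[Q], L[V], [Z Q V])
  take Z:  [Z T V O object] + [Q X U T V O object] + [V O object] + [Z Q V]
  take Q:  [T V O object] + [Q X U T V O object] + [V O object] + [Q V]
  take X:  [T V O object] + [X U T V O object] + [V O object] + [V]
  take U:  [T V O object] + [U T V O object] + [V O object] + [V]
  take T:  [T V O object] + [T V O object] + [V O object] + [V]
  take V:  [V O object] + [V O object] + [V O object] + [V]
  take O:  [O object] + [O object] + [O object]
  take object:  [object] + [object] + [object]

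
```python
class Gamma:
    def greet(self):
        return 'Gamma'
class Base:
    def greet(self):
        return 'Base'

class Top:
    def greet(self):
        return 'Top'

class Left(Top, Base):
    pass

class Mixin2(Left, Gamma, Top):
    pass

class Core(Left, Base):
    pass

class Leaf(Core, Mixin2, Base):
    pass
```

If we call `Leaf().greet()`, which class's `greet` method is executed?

L[Leaf] = Leaf + merge(L[Core], L[Mixin2], L[Base], [Core Mixin2 Base])
  take Core:  [Core Left Top Base object] + [Mixin2 Left Gamma Top Base object] + [Base object] + [Core Mixin2 Base]
  take Mixin2:  [Left Top Base object] + [Mixin2 Left Gamma Top Base object] + [Base object] + [Mixin2 Base]
  take Left:  [Left Top Base object] + [Left Gamma Top Base object] + [Base object] + [Base]
  take Gamma:  [Top Base object] + [Gamma Top Base object] + [Base object] + [Base]
  take Top:  [Top Base object] + [Top Base object] + [Base object] + [Base]
  take Base:  [Base object] + [Base object] + [Base object] + [Base]
  take object:  [object] + [object] + [object]
MRO: Leaf Core Mixin2 Left Gamma Top Base object
greet is defined in: Base, Gamma, Top. First along the MRO is Gamma.

Gamma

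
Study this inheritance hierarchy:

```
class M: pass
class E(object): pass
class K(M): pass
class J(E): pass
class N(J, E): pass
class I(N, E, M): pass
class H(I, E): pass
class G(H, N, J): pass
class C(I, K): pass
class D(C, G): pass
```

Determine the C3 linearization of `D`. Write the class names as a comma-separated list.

L[D] = D + merge(L[C], L[G], [C G])
  take C:  [C I N J E K M object] + [G H I N J E M object] + [C G]
  take G:  [I N J E K M object] + [G H I N J E M object] + [G]
  take H:  [I N J E K M object] + [H I N J E M object]
  take I:  [I N J E K M object] + [I N J E M object]
  take N:  [N J E K M object] + [N J E M object]
  take J:  [J E K M object] + [J E M object]
  take E:  [E K M object] + [E M object]
  take K:  [K M object] + [M object]
  take M:  [M object] + [M object]
  take object:  [object] + [object]

D, C, G, H, I, N, J, E, K, M, object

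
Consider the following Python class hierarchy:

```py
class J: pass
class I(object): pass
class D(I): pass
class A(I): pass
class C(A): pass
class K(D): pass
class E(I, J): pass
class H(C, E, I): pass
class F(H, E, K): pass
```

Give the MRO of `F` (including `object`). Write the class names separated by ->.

F -> H -> C -> A -> E -> K -> D -> I -> J -> object

L[F] = F + merge(L[H], L[E], L[K], [H E K])
  take H:  [H C A E I J object] + [E I J object] + [K D I object] + [H E K]
  take C:  [C A E I J object] + [E I J object] + [K D I object] + [E K]
  take A:  [A E I J object] + [E I J object] + [K D I object] + [E K]
  take E:  [E I J object] + [E I J object] + [K D I object] + [E K]
  take K:  [I J object] + [I J object] + [K D I object] + [K]
  take D:  [I J object] + [I J object] + [D I object]
  take I:  [I J object] + [I J object] + [I object]
  take J:  [J object] + [J object] + [object]
  take object:  [object] + [object] + [object]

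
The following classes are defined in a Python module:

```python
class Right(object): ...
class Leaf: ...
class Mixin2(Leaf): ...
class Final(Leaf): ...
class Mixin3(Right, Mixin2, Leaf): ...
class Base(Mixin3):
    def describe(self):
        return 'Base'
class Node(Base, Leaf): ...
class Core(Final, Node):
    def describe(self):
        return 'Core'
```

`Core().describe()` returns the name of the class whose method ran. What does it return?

L[Core] = Core + merge(L[Final], L[Node], [Final Node])
  take Final:  [Final Leaf object] + [Node Base Mixin3 Right Mixin2 Leaf object] + [Final Node]
  take Node:  [Leaf object] + [Node Base Mixin3 Right Mixin2 Leaf object] + [Node]
  take Base:  [Leaf object] + [Base Mixin3 Right Mixin2 Leaf object]
  take Mixin3:  [Leaf object] + [Mixin3 Right Mixin2 Leaf object]
  take Right:  [Leaf object] + [Right Mixin2 Leaf object]
  take Mixin2:  [Leaf object] + [Mixin2 Leaf object]
  take Leaf:  [Leaf object] + [Leaf object]
  take object:  [object] + [object]
MRO: Core Final Node Base Mixin3 Right Mixin2 Leaf object
describe is defined in: Base, Core. First along the MRO is Core.

Core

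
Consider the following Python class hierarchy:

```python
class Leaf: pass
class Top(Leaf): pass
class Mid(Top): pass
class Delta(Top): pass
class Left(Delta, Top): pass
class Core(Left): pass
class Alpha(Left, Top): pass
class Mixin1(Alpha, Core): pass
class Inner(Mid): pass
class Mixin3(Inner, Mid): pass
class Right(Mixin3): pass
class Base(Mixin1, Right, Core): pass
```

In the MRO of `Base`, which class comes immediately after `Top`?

Leaf

L[Base] = Base + merge(L[Mixin1], L[Right], L[Core], [Mixin1 Right Core])
  take Mixin1:  [Mixin1 Alpha Core Left Delta Top Leaf object] + [Right Mixin3 Inner Mid Top Leaf object] + [Core Left Delta Top Leaf object] + [Mixin1 Right Core]
  take Alpha:  [Alpha Core Left Delta Top Leaf object] + [Right Mixin3 Inner Mid Top Leaf object] + [Core Left Delta Top Leaf object] + [Right Core]
  take Right:  [Core Left Delta Top Leaf object] + [Right Mixin3 Inner Mid Top Leaf object] + [Core Left Delta Top Leaf object] + [Right Core]
  take Core:  [Core Left Delta Top Leaf object] + [Mixin3 Inner Mid Top Leaf object] + [Core Left Delta Top Leaf object] + [Core]
  take Left:  [Left Delta Top Leaf object] + [Mixin3 Inner Mid Top Leaf object] + [Left Delta Top Leaf object]
  take Delta:  [Delta Top Leaf object] + [Mixin3 Inner Mid Top Leaf object] + [Delta Top Leaf object]
  take Mixin3:  [Top Leaf object] + [Mixin3 Inner Mid Top Leaf object] + [Top Leaf object]
  take Inner:  [Top Leaf object] + [Inner Mid Top Leaf object] + [Top Leaf object]
  take Mid:  [Top Leaf object] + [Mid Top Leaf object] + [Top Leaf object]
  take Top:  [Top Leaf object] + [Top Leaf object] + [Top Leaf object]
  take Leaf:  [Leaf object] + [Leaf object] + [Leaf object]
  take object:  [object] + [object] + [object]
MRO: Base Mixin1 Alpha Right Core Left Delta Mixin3 Inner Mid Top Leaf object
Top is at position 10; next is Leaf.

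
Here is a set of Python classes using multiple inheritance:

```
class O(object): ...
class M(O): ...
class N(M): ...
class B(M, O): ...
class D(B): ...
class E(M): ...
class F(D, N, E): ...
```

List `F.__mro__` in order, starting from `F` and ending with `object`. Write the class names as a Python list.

L[F] = F + merge(L[D], L[N], L[E], [D N E])
  take D:  [D B M O object] + [N M O object] + [E M O object] + [D N E]
  take B:  [B M O object] + [N M O object] + [E M O object] + [N E]
  take N:  [M O object] + [N M O object] + [E M O object] + [N E]
  take E:  [M O object] + [M O object] + [E M O object] + [E]
  take M:  [M O object] + [M O object] + [M O object]
  take O:  [O object] + [O object] + [O object]
  take object:  [object] + [object] + [object]

[F, D, B, N, E, M, O, object]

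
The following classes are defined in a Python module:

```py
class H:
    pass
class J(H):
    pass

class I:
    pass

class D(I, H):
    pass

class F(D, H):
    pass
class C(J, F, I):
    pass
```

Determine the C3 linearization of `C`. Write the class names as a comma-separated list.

L[C] = C + merge(L[J], L[F], L[I], [J F I])
  take J:  [J H object] + [F D I H object] + [I object] + [J F I]
  take F:  [H object] + [F D I H object] + [I object] + [F I]
  take D:  [H object] + [D I H object] + [I object] + [I]
  take I:  [H object] + [I H object] + [I object] + [I]
  take H:  [H object] + [H object] + [object]
  take object:  [object] + [object] + [object]

C, J, F, D, I, H, object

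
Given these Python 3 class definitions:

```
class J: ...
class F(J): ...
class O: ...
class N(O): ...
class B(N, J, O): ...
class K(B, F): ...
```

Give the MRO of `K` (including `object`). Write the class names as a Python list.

L[K] = K + merge(L[B], L[F], [B F])
  take B:  [B N J O object] + [F J object] + [B F]
  take N:  [N J O object] + [F J object] + [F]
  take F:  [J O object] + [F J object] + [F]
  take J:  [J O object] + [J object]
  take O:  [O object] + [object]
  take object:  [object] + [object]

[K, B, N, F, J, O, object]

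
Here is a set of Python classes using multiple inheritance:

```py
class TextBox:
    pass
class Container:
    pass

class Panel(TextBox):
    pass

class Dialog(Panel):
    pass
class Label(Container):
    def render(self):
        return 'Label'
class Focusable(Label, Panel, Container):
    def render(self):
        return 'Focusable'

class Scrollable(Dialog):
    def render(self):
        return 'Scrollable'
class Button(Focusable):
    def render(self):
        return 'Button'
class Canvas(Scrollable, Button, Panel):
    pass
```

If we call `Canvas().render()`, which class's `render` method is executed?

L[Canvas] = Canvas + merge(L[Scrollable], L[Button], L[Panel], [Scrollable Button Panel])
  take Scrollable:  [Scrollable Dialog Panel TextBox object] + [Button Focusable Label Panel Container TextBox object] + [Panel TextBox object] + [Scrollable Button Panel]
  take Dialog:  [Dialog Panel TextBox object] + [Button Focusable Label Panel Container TextBox object] + [Panel TextBox object] + [Button Panel]
  take Button:  [Panel TextBox object] + [Button Focusable Label Panel Container TextBox object] + [Panel TextBox object] + [Button Panel]
  take Focusable:  [Panel TextBox object] + [Focusable Label Panel Container TextBox object] + [Panel TextBox object] + [Panel]
  take Label:  [Panel TextBox object] + [Label Panel Container TextBox object] + [Panel TextBox object] + [Panel]
  take Panel:  [Panel TextBox object] + [Panel Container TextBox object] + [Panel TextBox object] + [Panel]
  take Container:  [TextBox object] + [Container TextBox object] + [TextBox object]
  take TextBox:  [TextBox object] + [TextBox object] + [TextBox object]
  take object:  [object] + [object] + [object]
MRO: Canvas Scrollable Dialog Button Focusable Label Panel Container TextBox object
render is defined in: Button, Focusable, Label, Scrollable. First along the MRO is Scrollable.

Scrollable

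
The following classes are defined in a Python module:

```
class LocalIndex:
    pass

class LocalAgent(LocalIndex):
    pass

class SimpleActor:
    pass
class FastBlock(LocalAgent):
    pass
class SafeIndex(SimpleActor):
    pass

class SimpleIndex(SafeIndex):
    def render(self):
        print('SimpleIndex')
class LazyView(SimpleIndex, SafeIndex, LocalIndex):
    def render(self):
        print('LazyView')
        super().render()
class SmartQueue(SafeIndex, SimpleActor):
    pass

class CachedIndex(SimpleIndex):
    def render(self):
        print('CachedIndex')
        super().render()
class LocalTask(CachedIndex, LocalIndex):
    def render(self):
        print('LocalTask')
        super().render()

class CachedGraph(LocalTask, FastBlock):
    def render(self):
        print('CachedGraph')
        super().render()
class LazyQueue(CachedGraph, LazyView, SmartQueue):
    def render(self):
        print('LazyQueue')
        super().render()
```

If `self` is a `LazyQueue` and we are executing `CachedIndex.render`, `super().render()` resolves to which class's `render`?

L[LazyQueue] = LazyQueue + merge(L[CachedGraph], L[LazyView], L[SmartQueue], [CachedGraph LazyView SmartQueue])
  take CachedGraph:  [CachedGraph LocalTask CachedIndex SimpleIndex SafeIndex SimpleActor FastBlock LocalAgent LocalIndex object] + [LazyView SimpleIndex SafeIndex SimpleActor LocalIndex object] + [SmartQueue SafeIndex SimpleActor object] + [CachedGraph LazyView SmartQueue]
  take LocalTask:  [LocalTask CachedIndex SimpleIndex SafeIndex SimpleActor FastBlock LocalAgent LocalIndex object] + [LazyView SimpleIndex SafeIndex SimpleActor LocalIndex object] + [SmartQueue SafeIndex SimpleActor object] + [LazyView SmartQueue]
  take CachedIndex:  [CachedIndex SimpleIndex SafeIndex SimpleActor FastBlock LocalAgent LocalIndex object] + [LazyView SimpleIndex SafeIndex SimpleActor LocalIndex object] + [SmartQueue SafeIndex SimpleActor object] + [LazyView SmartQueue]
  take LazyView:  [SimpleIndex SafeIndex SimpleActor FastBlock LocalAgent LocalIndex object] + [LazyView SimpleIndex SafeIndex SimpleActor LocalIndex object] + [SmartQueue SafeIndex SimpleActor object] + [LazyView SmartQueue]
  take SimpleIndex:  [SimpleIndex SafeIndex SimpleActor FastBlock LocalAgent LocalIndex object] + [SimpleIndex SafeIndex SimpleActor LocalIndex object] + [SmartQueue SafeIndex SimpleActor object] + [SmartQueue]
  take SmartQueue:  [SafeIndex SimpleActor FastBlock LocalAgent LocalIndex object] + [SafeIndex SimpleActor LocalIndex object] + [SmartQueue SafeIndex SimpleActor object] + [SmartQueue]
  take SafeIndex:  [SafeIndex SimpleActor FastBlock LocalAgent LocalIndex object] + [SafeIndex SimpleActor LocalIndex object] + [SafeIndex SimpleActor object]
  take SimpleActor:  [SimpleActor FastBlock LocalAgent LocalIndex object] + [SimpleActor LocalIndex object] + [SimpleActor object]
  take FastBlock:  [FastBlock LocalAgent LocalIndex object] + [LocalIndex object] + [object]
  take LocalAgent:  [LocalAgent LocalIndex object] + [LocalIndex object] + [object]
  take LocalIndex:  [LocalIndex object] + [LocalIndex object] + [object]
  take object:  [object] + [object] + [object]
MRO: LazyQueue CachedGraph LocalTask CachedIndex LazyView SimpleIndex SmartQueue SafeIndex SimpleActor FastBlock LocalAgent LocalIndex object
super() in CachedIndex.render on a LazyQueue instance goes to the class after CachedIndex in LazyQueue's MRO: LazyView.

LazyView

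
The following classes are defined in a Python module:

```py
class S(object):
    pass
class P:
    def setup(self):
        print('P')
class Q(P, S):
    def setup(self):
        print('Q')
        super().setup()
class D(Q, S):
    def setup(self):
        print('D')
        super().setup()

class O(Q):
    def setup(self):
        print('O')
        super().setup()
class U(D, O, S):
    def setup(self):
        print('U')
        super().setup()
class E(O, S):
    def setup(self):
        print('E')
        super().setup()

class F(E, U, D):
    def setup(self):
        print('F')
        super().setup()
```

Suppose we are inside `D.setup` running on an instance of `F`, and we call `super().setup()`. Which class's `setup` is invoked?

O

L[F] = F + merge(L[E], L[U], L[D], [E U D])
  take E:  [E O Q P S object] + [U D O Q P S object] + [D Q P S object] + [E U D]
  take U:  [O Q P S object] + [U D O Q P S object] + [D Q P S object] + [U D]
  take D:  [O Q P S object] + [D O Q P S object] + [D Q P S object] + [D]
  take O:  [O Q P S object] + [O Q P S object] + [Q P S object]
  take Q:  [Q P S object] + [Q P S object] + [Q P S object]
  take P:  [P S object] + [P S object] + [P S object]
  take S:  [S object] + [S object] + [S object]
  take object:  [object] + [object] + [object]
MRO: F E U D O Q P S object
super() in D.setup on a F instance goes to the class after D in F's MRO: O.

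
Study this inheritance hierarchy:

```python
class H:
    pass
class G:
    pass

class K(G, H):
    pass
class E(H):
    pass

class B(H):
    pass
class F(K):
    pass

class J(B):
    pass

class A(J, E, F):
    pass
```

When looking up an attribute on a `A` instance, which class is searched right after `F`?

L[A] = A + merge(L[J], L[E], L[F], [J E F])
  take J:  [J B H object] + [E H object] + [F K G H object] + [J E F]
  take B:  [B H object] + [E H object] + [F K G H object] + [E F]
  take E:  [H object] + [E H object] + [F K G H object] + [E F]
  take F:  [H object] + [H object] + [F K G H object] + [F]
  take K:  [H object] + [H object] + [K G H object]
  take G:  [H object] + [H object] + [G H object]
  take H:  [H object] + [H object] + [H object]
  take object:  [object] + [object] + [object]
MRO: A J B E F K G H object
F is at position 4; next is K.

K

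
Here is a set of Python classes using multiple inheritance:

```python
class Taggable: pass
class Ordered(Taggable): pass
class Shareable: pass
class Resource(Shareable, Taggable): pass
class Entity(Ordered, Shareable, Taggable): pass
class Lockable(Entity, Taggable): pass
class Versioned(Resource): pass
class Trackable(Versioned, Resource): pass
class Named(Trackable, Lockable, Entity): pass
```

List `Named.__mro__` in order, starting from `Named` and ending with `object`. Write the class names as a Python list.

L[Named] = Named + merge(L[Trackable], L[Lockable], L[Entity], [Trackable Lockable Entity])
  take Trackable:  [Trackable Versioned Resource Shareable Taggable object] + [Lockable Entity Ordered Shareable Taggable object] + [Entity Ordered Shareable Taggable object] + [Trackable Lockable Entity]
  take Versioned:  [Versioned Resource Shareable Taggable object] + [Lockable Entity Ordered Shareable Taggable object] + [Entity Ordered Shareable Taggable object] + [Lockable Entity]
  take Resource:  [Resource Shareable Taggable object] + [Lockable Entity Ordered Shareable Taggable object] + [Entity Ordered Shareable Taggable object] + [Lockable Entity]
  take Lockable:  [Shareable Taggable object] + [Lockable Entity Ordered Shareable Taggable object] + [Entity Ordered Shareable Taggable object] + [Lockable Entity]
  take Entity:  [Shareable Taggable object] + [Entity Ordered Shareable Taggable object] + [Entity Ordered Shareable Taggable object] + [Entity]
  take Ordered:  [Shareable Taggable object] + [Ordered Shareable Taggable object] + [Ordered Shareable Taggable object]
  take Shareable:  [Shareable Taggable object] + [Shareable Taggable object] + [Shareable Taggable object]
  take Taggable:  [Taggable object] + [Taggable object] + [Taggable object]
  take object:  [object] + [object] + [object]

[Named, Trackable, Versioned, Resource, Lockable, Entity, Ordered, Shareable, Taggable, object]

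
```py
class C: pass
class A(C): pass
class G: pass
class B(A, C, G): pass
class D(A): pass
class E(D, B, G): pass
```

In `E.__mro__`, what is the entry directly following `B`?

L[E] = E + merge(L[D], L[B], L[G], [D B G])
  take D:  [D A C object] + [B A C G object] + [G object] + [D B G]
  take B:  [A C object] + [B A C G object] + [G object] + [B G]
  take A:  [A C object] + [A C G object] + [G object] + [G]
  take C:  [C object] + [C G object] + [G object] + [G]
  take G:  [object] + [G object] + [G object] + [G]
  take object:  [object] + [object] + [object]
MRO: E D B A C G object
B is at position 2; next is A.

A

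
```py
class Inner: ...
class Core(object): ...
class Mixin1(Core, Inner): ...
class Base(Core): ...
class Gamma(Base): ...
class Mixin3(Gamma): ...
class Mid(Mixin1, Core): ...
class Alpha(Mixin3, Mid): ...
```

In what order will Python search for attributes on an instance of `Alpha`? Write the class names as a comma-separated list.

Alpha, Mixin3, Gamma, Base, Mid, Mixin1, Core, Inner, object

L[Alpha] = Alpha + merge(L[Mixin3], L[Mid], [Mixin3 Mid])
  take Mixin3:  [Mixin3 Gamma Base Core object] + [Mid Mixin1 Core Inner object] + [Mixin3 Mid]
  take Gamma:  [Gamma Base Core object] + [Mid Mixin1 Core Inner object] + [Mid]
  take Base:  [Base Core object] + [Mid Mixin1 Core Inner object] + [Mid]
  take Mid:  [Core object] + [Mid Mixin1 Core Inner object] + [Mid]
  take Mixin1:  [Core object] + [Mixin1 Core Inner object]
  take Core:  [Core object] + [Core Inner object]
  take Inner:  [object] + [Inner object]
  take object:  [object] + [object]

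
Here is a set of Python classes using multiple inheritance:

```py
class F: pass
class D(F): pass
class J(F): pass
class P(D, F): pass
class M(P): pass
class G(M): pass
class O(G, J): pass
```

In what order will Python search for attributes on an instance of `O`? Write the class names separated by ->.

O -> G -> M -> P -> D -> J -> F -> object

L[O] = O + merge(L[G], L[J], [G J])
  take G:  [G M P D F object] + [J F object] + [G J]
  take M:  [M P D F object] + [J F object] + [J]
  take P:  [P D F object] + [J F object] + [J]
  take D:  [D F object] + [J F object] + [J]
  take J:  [F object] + [J F object] + [J]
  take F:  [F object] + [F object]
  take object:  [object] + [object]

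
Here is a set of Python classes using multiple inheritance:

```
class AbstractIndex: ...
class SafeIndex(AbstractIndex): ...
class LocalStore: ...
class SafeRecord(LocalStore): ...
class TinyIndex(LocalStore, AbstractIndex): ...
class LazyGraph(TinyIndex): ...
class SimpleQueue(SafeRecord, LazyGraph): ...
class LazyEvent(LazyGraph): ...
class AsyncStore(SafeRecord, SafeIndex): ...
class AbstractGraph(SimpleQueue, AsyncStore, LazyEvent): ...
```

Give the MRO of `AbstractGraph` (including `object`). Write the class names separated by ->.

AbstractGraph -> SimpleQueue -> AsyncStore -> SafeRecord -> LazyEvent -> LazyGraph -> TinyIndex -> LocalStore -> SafeIndex -> AbstractIndex -> object

L[AbstractGraph] = AbstractGraph + merge(L[SimpleQueue], L[AsyncStore], L[LazyEvent], [SimpleQueue AsyncStore LazyEvent])
  take SimpleQueue:  [SimpleQueue SafeRecord LazyGraph TinyIndex LocalStore AbstractIndex object] + [AsyncStore SafeRecord LocalStore SafeIndex AbstractIndex object] + [LazyEvent LazyGraph TinyIndex LocalStore AbstractIndex object] + [SimpleQueue AsyncStore LazyEvent]
  take AsyncStore:  [SafeRecord LazyGraph TinyIndex LocalStore AbstractIndex object] + [AsyncStore SafeRecord LocalStore SafeIndex AbstractIndex object] + [LazyEvent LazyGraph TinyIndex LocalStore AbstractIndex object] + [AsyncStore LazyEvent]
  take SafeRecord:  [SafeRecord LazyGraph TinyIndex LocalStore AbstractIndex object] + [SafeRecord LocalStore SafeIndex AbstractIndex object] + [LazyEvent LazyGraph TinyIndex LocalStore AbstractIndex object] + [LazyEvent]
  take LazyEvent:  [LazyGraph TinyIndex LocalStore AbstractIndex object] + [LocalStore SafeIndex AbstractIndex object] + [LazyEvent LazyGraph TinyIndex LocalStore AbstractIndex object] + [LazyEvent]
  take LazyGraph:  [LazyGraph TinyIndex LocalStore AbstractIndex object] + [LocalStore SafeIndex AbstractIndex object] + [LazyGraph TinyIndex LocalStore AbstractIndex object]
  take TinyIndex:  [TinyIndex LocalStore AbstractIndex object] + [LocalStore SafeIndex AbstractIndex object] + [TinyIndex LocalStore AbstractIndex object]
  take LocalStore:  [LocalStore AbstractIndex object] + [LocalStore SafeIndex AbstractIndex object] + [LocalStore AbstractIndex object]
  take SafeIndex:  [AbstractIndex object] + [SafeIndex AbstractIndex object] + [AbstractIndex object]
  take AbstractIndex:  [AbstractIndex object] + [AbstractIndex object] + [AbstractIndex object]
  take object:  [object] + [object] + [object]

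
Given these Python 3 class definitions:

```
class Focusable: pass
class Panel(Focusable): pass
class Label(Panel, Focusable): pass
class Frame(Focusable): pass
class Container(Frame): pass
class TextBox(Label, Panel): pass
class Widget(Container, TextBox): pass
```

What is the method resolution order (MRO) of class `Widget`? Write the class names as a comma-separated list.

Widget, Container, Frame, TextBox, Label, Panel, Focusable, object

L[Widget] = Widget + merge(L[Container], L[TextBox], [Container TextBox])
  take Container:  [Container Frame Focusable object] + [TextBox Label Panel Focusable object] + [Container TextBox]
  take Frame:  [Frame Focusable object] + [TextBox Label Panel Focusable object] + [TextBox]
  take TextBox:  [Focusable object] + [TextBox Label Panel Focusable object] + [TextBox]
  take Label:  [Focusable object] + [Label Panel Focusable object]
  take Panel:  [Focusable object] + [Panel Focusable object]
  take Focusable:  [Focusable object] + [Focusable object]
  take object:  [object] + [object]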